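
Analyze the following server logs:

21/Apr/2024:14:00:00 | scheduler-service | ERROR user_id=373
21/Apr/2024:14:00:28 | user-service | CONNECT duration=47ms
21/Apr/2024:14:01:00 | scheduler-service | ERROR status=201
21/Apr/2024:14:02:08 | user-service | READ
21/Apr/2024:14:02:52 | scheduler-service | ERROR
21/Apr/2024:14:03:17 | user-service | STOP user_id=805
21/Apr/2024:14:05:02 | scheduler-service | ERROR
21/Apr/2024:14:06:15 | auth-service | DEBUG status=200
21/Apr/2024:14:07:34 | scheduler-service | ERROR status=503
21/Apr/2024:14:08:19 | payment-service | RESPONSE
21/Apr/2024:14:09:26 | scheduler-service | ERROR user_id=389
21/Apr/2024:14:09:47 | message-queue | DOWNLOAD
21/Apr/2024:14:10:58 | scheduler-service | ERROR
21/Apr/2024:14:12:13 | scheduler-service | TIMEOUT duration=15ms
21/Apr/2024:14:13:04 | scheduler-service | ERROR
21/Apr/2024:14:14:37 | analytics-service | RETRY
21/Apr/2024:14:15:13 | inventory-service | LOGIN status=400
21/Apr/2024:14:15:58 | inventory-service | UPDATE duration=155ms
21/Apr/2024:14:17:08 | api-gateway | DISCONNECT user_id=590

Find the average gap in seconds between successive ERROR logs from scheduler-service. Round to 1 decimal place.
112.0

To calculate average interval:

1. Find all ERROR events for scheduler-service in order
2. Calculate time gaps between consecutive events
3. Compute mean of gaps: 784 / 7 = 112.0 seconds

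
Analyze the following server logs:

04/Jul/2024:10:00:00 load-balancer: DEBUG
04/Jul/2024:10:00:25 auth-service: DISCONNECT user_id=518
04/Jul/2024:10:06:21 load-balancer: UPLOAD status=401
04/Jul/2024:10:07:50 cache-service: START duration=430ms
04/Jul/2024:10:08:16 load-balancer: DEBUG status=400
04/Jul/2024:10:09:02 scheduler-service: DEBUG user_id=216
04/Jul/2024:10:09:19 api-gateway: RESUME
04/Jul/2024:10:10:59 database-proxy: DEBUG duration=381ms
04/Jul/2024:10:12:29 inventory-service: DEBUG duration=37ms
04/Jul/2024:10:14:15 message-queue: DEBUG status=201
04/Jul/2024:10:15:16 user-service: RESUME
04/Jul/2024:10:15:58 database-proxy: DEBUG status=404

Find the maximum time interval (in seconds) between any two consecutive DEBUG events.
496

To find the longest gap:

1. Extract all DEBUG events in chronological order
2. Calculate time differences between consecutive events
3. Find the maximum difference
4. Longest gap: 496 seconds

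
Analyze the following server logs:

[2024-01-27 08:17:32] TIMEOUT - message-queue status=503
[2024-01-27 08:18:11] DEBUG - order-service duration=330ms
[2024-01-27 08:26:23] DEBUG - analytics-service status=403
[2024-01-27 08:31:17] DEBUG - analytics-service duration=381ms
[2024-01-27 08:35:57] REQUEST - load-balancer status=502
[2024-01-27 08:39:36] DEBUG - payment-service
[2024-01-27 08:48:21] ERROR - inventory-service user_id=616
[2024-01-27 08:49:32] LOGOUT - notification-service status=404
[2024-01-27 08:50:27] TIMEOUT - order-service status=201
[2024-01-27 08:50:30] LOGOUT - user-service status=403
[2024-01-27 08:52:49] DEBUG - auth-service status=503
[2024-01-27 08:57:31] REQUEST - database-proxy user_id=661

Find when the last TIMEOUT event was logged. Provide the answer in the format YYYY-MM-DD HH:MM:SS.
2024-01-27 08:50:27

To find the last event:

1. Filter for all TIMEOUT events
2. Sort by timestamp
3. Select the last one
4. Timestamp: 2024-01-27 08:50:27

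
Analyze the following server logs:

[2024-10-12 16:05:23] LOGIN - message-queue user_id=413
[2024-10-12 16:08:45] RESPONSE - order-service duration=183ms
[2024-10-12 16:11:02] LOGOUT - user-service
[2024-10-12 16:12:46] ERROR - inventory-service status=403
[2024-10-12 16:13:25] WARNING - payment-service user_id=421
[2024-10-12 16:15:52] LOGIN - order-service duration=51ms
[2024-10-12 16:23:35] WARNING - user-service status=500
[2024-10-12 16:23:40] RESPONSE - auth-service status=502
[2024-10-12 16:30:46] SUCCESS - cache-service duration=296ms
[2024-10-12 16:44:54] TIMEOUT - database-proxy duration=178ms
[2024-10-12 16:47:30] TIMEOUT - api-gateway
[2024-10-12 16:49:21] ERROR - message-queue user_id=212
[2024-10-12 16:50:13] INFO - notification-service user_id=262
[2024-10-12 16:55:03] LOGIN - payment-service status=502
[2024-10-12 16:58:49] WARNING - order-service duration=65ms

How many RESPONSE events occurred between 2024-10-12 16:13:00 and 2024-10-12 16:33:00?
1

To count events in the time window:

1. Window boundaries: 2024-10-12 16:13:00 to 2024-10-12 16:33:00
2. Filter for RESPONSE events within this window
3. Count matching events: 1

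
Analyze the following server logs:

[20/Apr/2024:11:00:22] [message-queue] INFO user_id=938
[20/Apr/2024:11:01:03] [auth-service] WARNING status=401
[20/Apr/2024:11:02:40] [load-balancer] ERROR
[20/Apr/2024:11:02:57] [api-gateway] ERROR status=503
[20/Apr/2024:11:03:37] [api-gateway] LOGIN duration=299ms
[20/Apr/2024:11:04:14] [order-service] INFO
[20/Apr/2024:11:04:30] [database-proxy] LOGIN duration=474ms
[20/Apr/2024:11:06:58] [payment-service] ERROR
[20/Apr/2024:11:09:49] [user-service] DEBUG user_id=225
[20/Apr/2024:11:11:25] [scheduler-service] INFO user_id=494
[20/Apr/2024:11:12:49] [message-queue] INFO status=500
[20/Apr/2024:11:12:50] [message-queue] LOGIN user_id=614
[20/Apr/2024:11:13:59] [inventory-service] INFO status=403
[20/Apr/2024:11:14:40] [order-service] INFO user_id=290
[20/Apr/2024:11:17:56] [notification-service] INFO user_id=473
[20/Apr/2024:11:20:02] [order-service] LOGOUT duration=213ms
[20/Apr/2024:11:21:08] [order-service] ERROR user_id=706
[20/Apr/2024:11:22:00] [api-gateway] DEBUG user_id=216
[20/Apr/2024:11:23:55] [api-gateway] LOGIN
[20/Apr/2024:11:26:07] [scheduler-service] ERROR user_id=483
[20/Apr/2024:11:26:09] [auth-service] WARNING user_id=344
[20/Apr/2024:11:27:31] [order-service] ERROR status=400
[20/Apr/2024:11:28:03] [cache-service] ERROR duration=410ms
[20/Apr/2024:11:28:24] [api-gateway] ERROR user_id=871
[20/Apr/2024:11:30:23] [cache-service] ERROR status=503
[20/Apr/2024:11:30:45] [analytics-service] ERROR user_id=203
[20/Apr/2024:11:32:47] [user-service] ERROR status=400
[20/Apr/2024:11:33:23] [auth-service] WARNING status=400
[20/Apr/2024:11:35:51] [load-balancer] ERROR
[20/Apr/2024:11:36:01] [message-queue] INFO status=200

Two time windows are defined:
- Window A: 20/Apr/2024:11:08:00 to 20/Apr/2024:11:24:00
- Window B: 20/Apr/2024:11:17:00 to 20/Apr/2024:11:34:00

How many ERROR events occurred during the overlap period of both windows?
1

To find overlap events:

1. Window A: 20/Apr/2024:11:08:00 to 20/Apr/2024:11:24:00
2. Window B: 20/Apr/2024:11:17:00 to 20/Apr/2024:11:34:00
3. Overlap period: 20/Apr/2024:11:17:00 to 20/Apr/2024:11:24:00
4. Count ERROR events in overlap: 1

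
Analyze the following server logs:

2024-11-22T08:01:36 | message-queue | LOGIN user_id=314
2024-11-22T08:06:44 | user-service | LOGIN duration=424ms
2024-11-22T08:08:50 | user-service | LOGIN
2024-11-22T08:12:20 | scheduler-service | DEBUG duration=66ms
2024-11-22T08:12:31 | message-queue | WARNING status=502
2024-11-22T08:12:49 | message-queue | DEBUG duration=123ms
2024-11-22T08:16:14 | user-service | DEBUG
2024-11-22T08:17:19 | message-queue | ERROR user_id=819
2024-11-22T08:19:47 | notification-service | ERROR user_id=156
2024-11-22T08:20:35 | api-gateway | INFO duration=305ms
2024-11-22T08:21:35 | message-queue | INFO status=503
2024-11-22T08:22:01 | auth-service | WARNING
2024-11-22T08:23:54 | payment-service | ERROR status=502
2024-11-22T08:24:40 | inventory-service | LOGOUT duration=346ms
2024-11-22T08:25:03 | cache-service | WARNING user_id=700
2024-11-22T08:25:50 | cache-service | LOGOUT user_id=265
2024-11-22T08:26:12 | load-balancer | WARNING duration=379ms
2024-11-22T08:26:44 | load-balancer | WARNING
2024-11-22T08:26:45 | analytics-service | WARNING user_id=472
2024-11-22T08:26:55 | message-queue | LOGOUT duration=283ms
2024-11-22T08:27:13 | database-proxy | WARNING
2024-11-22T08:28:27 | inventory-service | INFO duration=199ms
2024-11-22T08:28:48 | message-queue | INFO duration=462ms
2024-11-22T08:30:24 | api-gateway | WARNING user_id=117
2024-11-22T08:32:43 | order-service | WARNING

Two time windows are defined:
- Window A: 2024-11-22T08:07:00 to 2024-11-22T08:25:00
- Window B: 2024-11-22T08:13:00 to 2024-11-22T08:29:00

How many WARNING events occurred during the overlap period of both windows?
1

To find overlap events:

1. Window A: 2024-11-22T08:07:00 to 2024-11-22T08:25:00
2. Window B: 2024-11-22T08:13:00 to 2024-11-22T08:29:00
3. Overlap period: 2024-11-22T08:13:00 to 2024-11-22T08:25:00
4. Count WARNING events in overlap: 1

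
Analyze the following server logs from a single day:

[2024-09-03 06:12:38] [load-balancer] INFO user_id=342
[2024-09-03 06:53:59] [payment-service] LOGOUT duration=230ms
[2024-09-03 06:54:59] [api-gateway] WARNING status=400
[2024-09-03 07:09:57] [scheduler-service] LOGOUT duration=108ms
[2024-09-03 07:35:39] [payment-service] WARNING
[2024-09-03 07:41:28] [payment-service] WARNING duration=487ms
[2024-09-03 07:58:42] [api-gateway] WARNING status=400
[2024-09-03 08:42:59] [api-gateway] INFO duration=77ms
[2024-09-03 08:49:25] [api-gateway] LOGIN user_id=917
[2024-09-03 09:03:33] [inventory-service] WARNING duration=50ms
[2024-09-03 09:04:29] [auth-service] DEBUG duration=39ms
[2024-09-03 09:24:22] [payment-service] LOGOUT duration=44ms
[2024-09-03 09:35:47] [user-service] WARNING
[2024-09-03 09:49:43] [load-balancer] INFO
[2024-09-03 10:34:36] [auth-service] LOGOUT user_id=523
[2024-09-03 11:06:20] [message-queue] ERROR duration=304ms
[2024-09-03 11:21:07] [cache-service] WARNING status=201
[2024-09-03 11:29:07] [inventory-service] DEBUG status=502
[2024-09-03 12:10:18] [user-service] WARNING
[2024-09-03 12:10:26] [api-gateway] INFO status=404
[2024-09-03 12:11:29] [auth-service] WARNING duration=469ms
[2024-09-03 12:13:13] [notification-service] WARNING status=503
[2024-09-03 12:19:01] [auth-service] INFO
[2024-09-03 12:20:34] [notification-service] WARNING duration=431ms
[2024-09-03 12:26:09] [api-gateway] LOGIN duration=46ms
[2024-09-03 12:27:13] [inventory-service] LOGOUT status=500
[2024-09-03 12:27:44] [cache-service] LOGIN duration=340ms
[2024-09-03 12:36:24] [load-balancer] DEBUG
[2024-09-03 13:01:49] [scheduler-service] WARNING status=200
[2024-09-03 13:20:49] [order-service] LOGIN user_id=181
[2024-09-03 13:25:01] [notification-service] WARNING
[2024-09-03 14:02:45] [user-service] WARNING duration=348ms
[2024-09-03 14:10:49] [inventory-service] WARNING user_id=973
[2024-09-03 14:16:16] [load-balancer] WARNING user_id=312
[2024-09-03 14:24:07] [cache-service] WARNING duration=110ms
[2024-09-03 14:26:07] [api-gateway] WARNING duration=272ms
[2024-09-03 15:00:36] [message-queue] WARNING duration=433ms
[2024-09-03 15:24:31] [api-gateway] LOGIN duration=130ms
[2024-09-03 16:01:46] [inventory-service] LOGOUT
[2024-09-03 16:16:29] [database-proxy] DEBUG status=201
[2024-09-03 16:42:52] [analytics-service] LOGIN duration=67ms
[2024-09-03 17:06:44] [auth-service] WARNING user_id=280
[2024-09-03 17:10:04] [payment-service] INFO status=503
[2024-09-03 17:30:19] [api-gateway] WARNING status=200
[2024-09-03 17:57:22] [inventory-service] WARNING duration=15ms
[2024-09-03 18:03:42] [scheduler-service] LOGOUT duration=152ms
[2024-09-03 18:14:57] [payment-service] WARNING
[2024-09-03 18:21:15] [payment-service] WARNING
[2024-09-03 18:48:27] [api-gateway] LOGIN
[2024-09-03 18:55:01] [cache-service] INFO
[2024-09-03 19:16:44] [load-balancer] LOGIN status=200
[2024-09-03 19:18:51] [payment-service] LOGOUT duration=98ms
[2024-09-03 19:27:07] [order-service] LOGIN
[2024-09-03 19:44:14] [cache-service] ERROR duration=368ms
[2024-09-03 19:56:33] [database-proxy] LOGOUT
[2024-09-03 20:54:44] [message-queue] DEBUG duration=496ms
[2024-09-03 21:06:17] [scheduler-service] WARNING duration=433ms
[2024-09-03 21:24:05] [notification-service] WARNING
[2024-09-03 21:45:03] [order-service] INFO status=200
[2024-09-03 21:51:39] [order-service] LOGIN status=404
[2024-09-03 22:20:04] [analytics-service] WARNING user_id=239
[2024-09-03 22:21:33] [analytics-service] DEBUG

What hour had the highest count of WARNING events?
14

To find the peak hour:

1. Group all WARNING events by hour
2. Count events in each hour
3. Find hour with maximum count
4. Peak hour: 14 (with 5 events)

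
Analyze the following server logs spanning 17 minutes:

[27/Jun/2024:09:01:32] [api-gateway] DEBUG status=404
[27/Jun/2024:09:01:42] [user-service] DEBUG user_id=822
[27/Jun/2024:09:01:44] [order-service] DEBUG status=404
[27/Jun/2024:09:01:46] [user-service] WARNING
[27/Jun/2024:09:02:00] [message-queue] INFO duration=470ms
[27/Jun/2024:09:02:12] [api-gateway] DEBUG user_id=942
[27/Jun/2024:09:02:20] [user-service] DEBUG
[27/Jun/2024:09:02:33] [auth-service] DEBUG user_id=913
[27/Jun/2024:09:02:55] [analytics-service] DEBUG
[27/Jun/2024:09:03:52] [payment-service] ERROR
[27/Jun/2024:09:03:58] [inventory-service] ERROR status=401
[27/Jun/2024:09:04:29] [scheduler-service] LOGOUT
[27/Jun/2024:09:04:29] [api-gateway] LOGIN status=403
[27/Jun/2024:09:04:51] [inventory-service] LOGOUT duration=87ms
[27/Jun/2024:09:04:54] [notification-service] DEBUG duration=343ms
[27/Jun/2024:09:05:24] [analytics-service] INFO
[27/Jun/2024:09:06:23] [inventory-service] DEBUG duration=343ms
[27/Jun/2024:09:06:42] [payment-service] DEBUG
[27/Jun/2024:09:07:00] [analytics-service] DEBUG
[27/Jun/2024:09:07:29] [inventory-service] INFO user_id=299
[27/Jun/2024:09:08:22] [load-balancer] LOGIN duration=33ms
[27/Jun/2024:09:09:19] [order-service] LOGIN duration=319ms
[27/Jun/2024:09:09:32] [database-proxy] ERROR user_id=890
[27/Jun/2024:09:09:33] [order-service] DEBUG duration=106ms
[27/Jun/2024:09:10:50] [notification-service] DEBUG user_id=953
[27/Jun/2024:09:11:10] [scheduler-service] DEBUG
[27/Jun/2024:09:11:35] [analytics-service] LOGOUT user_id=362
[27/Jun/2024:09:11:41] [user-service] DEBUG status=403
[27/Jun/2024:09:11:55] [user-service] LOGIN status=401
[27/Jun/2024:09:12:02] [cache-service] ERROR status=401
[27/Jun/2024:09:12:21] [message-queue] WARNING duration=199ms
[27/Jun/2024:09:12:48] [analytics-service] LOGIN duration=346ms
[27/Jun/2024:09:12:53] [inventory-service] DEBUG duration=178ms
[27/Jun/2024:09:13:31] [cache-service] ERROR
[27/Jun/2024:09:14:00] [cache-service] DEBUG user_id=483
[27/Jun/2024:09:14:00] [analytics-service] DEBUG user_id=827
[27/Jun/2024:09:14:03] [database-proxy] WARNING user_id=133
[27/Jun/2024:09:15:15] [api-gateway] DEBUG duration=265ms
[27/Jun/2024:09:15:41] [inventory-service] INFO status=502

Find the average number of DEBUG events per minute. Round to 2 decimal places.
1.12

To calculate the rate:

1. Count total DEBUG events: 19
2. Total time period: 17 minutes
3. Rate = 19 / 17 = 1.12 events per minute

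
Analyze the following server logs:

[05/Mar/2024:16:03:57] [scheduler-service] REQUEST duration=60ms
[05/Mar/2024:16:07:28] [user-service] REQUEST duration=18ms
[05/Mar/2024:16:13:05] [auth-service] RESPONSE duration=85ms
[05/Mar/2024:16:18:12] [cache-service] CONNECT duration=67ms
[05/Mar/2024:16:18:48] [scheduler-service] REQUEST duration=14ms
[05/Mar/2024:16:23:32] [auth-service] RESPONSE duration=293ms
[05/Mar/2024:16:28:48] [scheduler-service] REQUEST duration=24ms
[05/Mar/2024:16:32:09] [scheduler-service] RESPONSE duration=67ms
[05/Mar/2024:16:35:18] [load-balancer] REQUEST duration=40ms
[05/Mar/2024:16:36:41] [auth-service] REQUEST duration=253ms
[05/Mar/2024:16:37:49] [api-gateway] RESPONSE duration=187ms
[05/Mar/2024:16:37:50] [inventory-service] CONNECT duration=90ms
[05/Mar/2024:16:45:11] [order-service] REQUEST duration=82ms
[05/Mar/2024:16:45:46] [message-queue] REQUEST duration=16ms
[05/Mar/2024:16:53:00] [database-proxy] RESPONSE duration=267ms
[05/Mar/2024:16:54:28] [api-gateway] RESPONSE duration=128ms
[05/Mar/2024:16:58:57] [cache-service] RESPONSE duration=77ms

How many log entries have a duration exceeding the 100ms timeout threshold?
5

To count timeouts:

1. Threshold: 100ms
2. Extract duration from each log entry
3. Count entries where duration > 100
4. Timeout count: 5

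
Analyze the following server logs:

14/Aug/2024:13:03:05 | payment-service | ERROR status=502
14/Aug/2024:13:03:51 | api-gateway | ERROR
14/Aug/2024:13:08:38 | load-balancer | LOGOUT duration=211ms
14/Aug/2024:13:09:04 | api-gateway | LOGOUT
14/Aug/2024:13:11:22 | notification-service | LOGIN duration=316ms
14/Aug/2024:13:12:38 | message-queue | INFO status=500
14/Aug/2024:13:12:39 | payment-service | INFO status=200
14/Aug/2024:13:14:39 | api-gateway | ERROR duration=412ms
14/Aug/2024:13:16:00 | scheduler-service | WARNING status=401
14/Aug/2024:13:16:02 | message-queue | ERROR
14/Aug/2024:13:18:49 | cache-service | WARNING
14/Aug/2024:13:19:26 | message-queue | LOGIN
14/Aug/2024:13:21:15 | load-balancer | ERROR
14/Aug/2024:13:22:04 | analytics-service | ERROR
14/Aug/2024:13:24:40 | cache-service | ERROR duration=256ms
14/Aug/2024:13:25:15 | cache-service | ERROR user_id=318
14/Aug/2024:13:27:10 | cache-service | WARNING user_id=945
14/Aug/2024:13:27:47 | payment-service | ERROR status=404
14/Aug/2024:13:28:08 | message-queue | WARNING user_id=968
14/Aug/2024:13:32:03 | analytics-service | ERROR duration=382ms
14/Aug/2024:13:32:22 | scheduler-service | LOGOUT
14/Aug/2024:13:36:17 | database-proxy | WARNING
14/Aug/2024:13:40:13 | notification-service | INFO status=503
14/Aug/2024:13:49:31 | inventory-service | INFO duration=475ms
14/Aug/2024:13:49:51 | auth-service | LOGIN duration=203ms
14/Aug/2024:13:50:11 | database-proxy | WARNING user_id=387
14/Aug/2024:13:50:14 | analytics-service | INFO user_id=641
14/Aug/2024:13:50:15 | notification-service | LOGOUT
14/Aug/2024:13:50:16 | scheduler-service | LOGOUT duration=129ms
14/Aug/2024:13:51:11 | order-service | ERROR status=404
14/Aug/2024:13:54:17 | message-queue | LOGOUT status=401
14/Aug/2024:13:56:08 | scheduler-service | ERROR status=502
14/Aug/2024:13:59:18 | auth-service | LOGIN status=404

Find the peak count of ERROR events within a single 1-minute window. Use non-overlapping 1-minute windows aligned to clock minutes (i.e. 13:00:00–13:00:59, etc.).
2

To find the burst window:

1. Divide the log period into non-overlapping 1-minute windows starting at 13:00
2. Count ERROR events in each window
3. Find the window with maximum count
4. Maximum events in a window: 2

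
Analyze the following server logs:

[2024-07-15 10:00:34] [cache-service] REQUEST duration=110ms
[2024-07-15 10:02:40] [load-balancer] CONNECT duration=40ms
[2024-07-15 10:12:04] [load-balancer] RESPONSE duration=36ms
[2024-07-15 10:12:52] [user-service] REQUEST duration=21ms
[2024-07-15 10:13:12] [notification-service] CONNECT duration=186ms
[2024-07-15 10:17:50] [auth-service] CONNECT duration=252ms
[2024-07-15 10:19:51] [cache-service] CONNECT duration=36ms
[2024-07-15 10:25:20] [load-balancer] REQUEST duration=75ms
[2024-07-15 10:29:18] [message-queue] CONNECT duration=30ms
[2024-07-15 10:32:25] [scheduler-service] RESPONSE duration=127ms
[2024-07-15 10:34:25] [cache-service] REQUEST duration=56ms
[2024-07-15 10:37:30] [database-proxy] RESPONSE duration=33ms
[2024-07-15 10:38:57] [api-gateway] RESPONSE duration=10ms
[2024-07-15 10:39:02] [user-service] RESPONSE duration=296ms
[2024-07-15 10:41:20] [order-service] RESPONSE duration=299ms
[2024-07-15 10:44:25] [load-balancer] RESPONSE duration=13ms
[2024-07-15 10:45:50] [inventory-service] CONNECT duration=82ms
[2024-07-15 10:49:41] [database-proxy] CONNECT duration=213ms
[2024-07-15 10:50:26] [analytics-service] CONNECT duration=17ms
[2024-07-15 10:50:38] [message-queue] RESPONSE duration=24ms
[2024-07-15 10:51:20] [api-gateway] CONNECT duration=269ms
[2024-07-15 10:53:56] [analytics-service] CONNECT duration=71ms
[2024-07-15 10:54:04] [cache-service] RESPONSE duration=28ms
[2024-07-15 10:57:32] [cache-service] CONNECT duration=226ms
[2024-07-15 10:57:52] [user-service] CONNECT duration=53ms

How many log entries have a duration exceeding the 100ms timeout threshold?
9

To count timeouts:

1. Threshold: 100ms
2. Extract duration from each log entry
3. Count entries where duration > 100
4. Timeout count: 9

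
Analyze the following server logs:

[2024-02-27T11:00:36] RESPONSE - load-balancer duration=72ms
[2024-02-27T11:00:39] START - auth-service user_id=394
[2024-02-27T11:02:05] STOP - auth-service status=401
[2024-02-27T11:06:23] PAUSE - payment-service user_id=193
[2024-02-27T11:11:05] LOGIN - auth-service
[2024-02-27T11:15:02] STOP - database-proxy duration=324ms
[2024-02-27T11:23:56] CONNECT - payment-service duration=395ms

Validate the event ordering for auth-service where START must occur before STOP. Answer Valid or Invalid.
Valid

To validate ordering:

1. Required order: START → STOP
2. Rule: START must occur before STOP
3. Check actual order of events for auth-service
4. Result: Valid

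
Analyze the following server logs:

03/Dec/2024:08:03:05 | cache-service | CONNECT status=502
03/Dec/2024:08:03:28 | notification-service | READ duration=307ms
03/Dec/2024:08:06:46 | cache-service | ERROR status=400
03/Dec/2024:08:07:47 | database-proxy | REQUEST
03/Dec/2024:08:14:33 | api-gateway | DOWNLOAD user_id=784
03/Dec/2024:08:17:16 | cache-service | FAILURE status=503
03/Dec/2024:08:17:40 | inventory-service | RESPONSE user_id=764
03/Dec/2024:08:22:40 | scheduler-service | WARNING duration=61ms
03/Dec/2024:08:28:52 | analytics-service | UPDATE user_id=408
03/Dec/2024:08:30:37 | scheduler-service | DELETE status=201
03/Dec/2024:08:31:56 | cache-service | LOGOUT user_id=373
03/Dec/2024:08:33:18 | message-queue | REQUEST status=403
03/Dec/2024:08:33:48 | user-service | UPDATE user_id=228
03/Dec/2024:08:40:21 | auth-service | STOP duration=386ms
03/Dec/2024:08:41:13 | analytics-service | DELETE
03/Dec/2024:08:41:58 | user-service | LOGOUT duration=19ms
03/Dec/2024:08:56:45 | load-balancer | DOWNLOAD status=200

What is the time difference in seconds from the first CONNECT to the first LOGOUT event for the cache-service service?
1731

To find the time between events:

1. Locate the first CONNECT event for cache-service: 03/Dec/2024:08:03:05
2. Locate the first LOGOUT event for cache-service: 03/Dec/2024:08:31:56
3. Calculate the difference: 03/Dec/2024:08:31:56 - 03/Dec/2024:08:03:05 = 1731 seconds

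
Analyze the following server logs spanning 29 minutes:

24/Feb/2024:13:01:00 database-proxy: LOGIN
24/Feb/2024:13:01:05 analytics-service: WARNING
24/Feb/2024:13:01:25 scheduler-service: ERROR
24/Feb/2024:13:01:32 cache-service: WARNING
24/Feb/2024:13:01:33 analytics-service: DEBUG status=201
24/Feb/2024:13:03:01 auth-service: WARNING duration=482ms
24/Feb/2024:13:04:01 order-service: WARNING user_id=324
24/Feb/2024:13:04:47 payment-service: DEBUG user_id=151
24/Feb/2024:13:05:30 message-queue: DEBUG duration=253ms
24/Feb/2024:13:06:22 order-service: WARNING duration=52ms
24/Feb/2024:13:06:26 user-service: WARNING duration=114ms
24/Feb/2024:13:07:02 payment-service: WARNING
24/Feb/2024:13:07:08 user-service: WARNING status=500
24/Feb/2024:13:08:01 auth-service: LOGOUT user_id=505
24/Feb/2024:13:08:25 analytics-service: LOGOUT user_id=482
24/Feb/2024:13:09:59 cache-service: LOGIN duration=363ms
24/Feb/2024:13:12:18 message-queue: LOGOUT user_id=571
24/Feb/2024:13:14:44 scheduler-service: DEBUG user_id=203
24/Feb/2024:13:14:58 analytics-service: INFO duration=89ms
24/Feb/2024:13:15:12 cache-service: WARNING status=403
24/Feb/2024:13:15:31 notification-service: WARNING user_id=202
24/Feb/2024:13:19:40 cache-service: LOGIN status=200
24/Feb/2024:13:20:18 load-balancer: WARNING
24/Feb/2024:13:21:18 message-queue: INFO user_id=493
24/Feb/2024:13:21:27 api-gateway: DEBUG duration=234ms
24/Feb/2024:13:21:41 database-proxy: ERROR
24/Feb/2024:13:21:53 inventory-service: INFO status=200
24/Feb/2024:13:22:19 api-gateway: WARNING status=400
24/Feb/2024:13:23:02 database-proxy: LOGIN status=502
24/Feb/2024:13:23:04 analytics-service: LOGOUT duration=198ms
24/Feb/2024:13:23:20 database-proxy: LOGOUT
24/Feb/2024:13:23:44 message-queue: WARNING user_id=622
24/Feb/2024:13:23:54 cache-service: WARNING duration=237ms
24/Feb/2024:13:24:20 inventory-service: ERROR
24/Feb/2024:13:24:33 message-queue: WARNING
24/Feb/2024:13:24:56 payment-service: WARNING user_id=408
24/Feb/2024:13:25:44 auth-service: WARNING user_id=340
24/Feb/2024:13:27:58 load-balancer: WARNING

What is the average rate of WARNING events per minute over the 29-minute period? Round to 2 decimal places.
0.62

To calculate the rate:

1. Count total WARNING events: 18
2. Total time period: 29 minutes
3. Rate = 18 / 29 = 0.62 events per minute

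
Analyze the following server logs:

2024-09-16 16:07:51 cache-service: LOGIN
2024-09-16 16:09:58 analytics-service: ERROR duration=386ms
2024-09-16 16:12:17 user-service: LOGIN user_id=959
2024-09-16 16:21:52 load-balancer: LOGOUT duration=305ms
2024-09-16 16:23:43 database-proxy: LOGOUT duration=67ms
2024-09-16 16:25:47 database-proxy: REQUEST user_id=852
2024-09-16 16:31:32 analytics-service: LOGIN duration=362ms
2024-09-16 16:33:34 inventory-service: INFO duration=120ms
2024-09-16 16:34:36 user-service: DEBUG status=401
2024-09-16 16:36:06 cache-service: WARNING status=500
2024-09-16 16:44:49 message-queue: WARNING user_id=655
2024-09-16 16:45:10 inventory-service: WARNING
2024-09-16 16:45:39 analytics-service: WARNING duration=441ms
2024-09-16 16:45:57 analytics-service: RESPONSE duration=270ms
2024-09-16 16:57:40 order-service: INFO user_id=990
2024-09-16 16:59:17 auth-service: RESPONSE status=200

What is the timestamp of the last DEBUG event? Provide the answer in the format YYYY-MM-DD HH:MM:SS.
2024-09-16 16:34:36

To find the last event:

1. Filter for all DEBUG events
2. Sort by timestamp
3. Select the last one
4. Timestamp: 2024-09-16 16:34:36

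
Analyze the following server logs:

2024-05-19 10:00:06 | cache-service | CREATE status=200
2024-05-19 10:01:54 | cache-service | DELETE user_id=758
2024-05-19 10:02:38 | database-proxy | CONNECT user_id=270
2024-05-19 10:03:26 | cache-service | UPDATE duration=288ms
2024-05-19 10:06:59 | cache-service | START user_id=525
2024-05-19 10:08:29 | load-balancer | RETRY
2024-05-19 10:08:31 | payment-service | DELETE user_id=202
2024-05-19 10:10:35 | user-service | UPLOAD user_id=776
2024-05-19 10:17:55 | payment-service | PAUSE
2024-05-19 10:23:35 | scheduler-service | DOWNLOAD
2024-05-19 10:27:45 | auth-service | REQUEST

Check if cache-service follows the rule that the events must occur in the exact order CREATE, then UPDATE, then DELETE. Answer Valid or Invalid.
Invalid

To validate ordering:

1. Required order: CREATE → UPDATE → DELETE
2. Rule: the events must occur in the exact order CREATE, then UPDATE, then DELETE
3. Check actual order of events for cache-service
4. Result: Invalid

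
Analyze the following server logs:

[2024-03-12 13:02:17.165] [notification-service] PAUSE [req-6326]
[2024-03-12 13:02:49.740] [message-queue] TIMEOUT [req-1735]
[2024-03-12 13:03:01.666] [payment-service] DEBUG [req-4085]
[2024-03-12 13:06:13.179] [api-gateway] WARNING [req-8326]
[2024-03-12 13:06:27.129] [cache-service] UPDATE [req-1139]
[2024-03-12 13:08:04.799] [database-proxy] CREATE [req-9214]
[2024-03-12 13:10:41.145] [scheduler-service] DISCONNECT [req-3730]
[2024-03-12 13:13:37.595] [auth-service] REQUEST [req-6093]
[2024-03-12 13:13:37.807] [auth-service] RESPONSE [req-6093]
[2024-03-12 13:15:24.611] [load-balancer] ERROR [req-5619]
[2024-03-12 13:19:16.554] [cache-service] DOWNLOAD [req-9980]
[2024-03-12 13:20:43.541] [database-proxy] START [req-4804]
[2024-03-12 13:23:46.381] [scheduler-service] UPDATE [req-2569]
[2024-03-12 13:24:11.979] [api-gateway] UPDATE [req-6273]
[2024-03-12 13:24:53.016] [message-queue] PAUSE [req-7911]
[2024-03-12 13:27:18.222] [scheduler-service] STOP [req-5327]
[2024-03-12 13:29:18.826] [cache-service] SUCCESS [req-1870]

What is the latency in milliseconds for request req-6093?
212

To calculate latency:

1. Find REQUEST with id req-6093: 2024-03-12 13:13:37.595
2. Find RESPONSE with id req-6093: 2024-03-12 13:13:37.807
3. Latency: 2024-03-12 13:13:37.807 - 2024-03-12 13:13:37.595 = 212ms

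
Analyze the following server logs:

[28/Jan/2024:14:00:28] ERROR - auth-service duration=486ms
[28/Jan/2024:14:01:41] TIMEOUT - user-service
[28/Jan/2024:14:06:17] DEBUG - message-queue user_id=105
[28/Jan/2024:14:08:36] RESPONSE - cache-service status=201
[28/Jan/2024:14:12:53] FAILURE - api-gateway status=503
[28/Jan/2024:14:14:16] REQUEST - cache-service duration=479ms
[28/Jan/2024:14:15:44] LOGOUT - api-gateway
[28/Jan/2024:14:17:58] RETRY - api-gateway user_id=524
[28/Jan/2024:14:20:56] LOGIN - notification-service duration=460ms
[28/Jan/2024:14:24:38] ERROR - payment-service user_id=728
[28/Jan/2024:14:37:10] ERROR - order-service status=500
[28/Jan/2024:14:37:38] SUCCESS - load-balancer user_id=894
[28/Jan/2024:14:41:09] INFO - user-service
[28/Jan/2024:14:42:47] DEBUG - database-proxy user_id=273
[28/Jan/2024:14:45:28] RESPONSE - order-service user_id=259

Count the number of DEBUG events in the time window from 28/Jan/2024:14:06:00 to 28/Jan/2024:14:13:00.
1

To count events in the time window:

1. Window boundaries: 28/Jan/2024:14:06:00 to 28/Jan/2024:14:13:00
2. Filter for DEBUG events within this window
3. Count matching events: 1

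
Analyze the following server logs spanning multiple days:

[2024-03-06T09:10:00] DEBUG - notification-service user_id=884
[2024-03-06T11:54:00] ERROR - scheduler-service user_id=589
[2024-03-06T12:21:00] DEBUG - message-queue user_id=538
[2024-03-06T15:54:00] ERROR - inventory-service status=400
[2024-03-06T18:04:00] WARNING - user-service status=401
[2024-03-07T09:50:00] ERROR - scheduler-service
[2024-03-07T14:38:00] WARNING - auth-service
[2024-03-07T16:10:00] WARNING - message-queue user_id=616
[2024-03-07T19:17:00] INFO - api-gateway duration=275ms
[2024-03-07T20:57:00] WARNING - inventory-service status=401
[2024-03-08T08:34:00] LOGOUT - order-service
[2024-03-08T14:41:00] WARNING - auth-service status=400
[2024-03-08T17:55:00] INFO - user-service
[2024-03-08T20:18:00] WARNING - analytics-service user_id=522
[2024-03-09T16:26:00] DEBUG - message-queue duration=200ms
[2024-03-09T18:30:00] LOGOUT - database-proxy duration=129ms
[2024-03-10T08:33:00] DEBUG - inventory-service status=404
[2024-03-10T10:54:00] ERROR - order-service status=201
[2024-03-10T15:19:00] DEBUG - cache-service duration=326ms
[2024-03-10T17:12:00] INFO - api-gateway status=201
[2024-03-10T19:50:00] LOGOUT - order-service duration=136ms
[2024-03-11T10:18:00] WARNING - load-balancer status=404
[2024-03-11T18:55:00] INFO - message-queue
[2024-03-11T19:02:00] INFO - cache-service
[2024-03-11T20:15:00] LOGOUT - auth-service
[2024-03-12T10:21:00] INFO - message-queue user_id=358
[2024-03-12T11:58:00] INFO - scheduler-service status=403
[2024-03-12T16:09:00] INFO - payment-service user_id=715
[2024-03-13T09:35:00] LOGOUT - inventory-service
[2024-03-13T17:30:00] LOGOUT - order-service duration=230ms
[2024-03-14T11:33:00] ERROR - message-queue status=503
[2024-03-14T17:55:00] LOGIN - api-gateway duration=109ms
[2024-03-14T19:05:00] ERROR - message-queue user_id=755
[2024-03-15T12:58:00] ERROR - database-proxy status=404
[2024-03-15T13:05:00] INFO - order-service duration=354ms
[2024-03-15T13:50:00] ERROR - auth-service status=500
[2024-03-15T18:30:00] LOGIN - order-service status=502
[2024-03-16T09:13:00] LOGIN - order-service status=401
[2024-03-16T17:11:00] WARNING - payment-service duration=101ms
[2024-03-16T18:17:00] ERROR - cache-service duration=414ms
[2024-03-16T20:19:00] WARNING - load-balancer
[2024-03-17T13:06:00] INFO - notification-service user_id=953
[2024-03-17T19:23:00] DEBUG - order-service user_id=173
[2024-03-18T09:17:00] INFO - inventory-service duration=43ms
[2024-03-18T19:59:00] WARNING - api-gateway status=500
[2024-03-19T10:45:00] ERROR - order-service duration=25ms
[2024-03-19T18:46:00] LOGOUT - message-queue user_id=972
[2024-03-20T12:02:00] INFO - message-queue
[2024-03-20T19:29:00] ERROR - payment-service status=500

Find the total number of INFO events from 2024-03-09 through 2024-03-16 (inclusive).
7

To filter by date range:

1. Date range: 2024-03-09 through 2024-03-16, both dates inclusive
2. Filter for INFO events whose date falls in this range
3. Count matching events: 7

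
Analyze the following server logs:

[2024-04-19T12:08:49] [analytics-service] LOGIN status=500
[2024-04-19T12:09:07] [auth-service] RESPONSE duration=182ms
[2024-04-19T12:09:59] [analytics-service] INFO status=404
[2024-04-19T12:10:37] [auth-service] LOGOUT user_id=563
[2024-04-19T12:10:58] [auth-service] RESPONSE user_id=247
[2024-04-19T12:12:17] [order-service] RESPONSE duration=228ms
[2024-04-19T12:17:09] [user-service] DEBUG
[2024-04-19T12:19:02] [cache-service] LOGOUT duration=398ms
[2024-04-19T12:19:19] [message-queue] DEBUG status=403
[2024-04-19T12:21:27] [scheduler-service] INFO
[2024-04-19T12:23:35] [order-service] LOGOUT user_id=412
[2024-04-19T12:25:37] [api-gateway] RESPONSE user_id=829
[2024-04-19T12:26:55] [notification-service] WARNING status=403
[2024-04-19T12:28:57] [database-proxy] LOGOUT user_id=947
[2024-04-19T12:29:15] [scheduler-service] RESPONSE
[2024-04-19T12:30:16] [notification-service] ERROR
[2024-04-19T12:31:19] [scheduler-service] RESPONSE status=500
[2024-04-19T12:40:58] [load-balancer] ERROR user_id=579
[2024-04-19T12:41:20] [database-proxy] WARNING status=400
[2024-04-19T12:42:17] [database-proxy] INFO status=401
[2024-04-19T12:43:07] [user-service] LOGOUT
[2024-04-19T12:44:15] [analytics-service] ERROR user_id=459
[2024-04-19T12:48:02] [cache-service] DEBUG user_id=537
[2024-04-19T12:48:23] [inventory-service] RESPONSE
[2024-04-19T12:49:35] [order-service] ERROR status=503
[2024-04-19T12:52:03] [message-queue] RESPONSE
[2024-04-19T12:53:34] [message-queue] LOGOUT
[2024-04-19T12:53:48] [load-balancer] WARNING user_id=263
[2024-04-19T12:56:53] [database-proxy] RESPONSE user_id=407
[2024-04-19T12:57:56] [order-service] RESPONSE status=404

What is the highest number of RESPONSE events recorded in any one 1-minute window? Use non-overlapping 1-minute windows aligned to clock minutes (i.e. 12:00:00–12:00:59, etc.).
1

To find the burst window:

1. Divide the log period into non-overlapping 1-minute windows starting at 12:00
2. Count RESPONSE events in each window
3. Find the window with maximum count
4. Maximum events in a window: 1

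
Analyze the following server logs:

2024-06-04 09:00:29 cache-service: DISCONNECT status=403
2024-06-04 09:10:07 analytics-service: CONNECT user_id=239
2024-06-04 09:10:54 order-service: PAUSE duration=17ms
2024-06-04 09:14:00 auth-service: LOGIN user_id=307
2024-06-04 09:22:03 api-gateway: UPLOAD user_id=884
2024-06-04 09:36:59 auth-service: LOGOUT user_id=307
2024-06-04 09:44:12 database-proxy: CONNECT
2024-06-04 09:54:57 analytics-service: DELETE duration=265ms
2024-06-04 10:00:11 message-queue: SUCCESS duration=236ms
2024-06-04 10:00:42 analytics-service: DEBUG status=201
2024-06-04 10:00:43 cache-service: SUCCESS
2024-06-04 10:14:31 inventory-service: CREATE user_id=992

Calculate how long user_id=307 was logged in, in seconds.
1379

To calculate session duration:

1. Find LOGIN event for user_id=307: 2024-06-04 09:14:00
2. Find LOGOUT event for user_id=307: 2024-06-04 09:36:59
3. Session duration: 2024-06-04 09:36:59 - 2024-06-04 09:14:00 = 1379 seconds (22 minutes)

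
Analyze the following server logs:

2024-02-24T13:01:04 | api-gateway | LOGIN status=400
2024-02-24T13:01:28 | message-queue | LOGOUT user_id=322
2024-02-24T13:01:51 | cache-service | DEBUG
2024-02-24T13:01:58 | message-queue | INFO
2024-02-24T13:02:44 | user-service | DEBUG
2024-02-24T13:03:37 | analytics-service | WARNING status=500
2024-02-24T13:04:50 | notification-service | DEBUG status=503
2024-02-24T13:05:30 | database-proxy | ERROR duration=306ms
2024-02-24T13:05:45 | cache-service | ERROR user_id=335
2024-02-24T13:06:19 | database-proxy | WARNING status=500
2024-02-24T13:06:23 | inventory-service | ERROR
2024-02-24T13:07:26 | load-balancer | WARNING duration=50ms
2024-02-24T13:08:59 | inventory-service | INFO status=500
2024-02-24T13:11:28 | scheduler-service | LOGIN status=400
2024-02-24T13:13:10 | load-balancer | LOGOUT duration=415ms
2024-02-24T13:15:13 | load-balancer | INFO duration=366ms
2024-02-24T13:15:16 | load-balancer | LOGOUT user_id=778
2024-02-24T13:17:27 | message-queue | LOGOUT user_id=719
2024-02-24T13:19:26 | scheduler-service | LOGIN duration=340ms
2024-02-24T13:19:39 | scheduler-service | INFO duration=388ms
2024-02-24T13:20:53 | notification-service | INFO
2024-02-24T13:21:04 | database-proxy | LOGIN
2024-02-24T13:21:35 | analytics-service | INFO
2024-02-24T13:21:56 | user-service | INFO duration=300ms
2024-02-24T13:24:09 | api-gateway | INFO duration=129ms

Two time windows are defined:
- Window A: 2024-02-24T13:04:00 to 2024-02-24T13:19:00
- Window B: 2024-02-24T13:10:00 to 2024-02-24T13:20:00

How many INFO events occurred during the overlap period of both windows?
1

To find overlap events:

1. Window A: 2024-02-24T13:04:00 to 2024-02-24T13:19:00
2. Window B: 2024-02-24T13:10:00 to 2024-02-24T13:20:00
3. Overlap period: 2024-02-24T13:10:00 to 2024-02-24T13:19:00
4. Count INFO events in overlap: 1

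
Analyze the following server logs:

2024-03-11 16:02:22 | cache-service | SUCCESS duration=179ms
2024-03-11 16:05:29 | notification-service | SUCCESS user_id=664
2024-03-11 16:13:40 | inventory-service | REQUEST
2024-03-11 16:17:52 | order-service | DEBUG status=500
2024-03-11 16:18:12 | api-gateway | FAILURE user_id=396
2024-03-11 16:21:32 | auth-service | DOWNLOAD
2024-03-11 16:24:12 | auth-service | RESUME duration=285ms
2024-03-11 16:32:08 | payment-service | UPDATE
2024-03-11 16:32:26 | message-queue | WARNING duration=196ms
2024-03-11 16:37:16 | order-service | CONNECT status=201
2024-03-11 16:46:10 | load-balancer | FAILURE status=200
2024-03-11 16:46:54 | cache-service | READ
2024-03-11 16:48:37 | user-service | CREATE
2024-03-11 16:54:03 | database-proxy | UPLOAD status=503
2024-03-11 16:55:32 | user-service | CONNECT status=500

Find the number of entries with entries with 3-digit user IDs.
2

To find matching entries:

1. Pattern to match: entries with 3-digit user IDs
2. Scan each log entry for the pattern
3. Count matches: 2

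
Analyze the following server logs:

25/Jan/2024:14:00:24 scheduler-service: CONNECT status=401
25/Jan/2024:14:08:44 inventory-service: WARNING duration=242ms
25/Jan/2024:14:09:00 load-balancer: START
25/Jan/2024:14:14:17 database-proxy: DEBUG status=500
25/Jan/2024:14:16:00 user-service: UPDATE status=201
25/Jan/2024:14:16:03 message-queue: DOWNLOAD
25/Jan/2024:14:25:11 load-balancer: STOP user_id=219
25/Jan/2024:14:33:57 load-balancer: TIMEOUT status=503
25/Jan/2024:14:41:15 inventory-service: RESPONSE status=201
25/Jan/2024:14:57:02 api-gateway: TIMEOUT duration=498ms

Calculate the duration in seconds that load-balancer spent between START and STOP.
971

To calculate state duration:

1. Find START event for load-balancer: 25/Jan/2024:14:09:00
2. Find STOP event for load-balancer: 25/Jan/2024:14:25:11
3. Calculate duration: 25/Jan/2024:14:25:11 - 25/Jan/2024:14:09:00 = 971 seconds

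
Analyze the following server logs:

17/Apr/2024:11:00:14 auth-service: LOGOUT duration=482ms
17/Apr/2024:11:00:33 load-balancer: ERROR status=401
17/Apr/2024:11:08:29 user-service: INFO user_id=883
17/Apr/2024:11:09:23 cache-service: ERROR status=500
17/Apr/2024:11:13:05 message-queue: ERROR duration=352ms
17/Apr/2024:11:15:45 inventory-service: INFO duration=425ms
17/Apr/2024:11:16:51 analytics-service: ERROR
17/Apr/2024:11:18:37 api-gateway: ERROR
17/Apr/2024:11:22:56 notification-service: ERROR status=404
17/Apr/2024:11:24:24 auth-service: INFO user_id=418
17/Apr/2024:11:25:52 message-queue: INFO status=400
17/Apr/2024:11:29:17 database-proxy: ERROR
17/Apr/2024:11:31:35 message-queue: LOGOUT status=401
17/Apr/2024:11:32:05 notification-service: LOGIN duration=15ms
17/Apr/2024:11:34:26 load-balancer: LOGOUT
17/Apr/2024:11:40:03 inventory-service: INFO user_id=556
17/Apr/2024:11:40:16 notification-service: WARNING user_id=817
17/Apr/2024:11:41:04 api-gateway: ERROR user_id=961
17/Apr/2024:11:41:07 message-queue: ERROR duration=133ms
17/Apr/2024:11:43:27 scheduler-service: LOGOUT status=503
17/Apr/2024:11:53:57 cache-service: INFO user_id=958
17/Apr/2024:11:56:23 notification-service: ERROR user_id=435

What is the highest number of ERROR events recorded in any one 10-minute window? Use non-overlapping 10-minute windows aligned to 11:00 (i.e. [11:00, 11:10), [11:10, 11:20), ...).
3

To find the burst window:

1. Divide the log period into non-overlapping 10-minute windows starting at 11:00
2. Count ERROR events in each window
3. Find the window with maximum count
4. Maximum events in a window: 3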